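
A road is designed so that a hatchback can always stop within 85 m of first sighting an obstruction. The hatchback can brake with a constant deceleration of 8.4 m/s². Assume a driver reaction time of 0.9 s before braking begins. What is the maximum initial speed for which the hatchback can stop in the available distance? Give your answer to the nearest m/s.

Maximum speed ≈ 31 m/s

Stopping distance: v·t_r + v²/(2a) = 85 with t_r = 0.9 s and a = 8.400 m/s².
So v² + 15.120 v − 1428.00 = 0.
Positive root: v = −a·t_r + √((a·t_r)² + 2a·d) = −7.560 + √(57.154 + 1428.00) = 30.9777 m/s.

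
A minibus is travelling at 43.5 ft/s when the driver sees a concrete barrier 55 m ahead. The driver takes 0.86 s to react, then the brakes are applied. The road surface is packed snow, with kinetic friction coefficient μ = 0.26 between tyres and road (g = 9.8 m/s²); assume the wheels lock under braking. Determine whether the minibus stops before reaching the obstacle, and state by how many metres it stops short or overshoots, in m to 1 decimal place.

Yes — it stops 9.1 m short of the obstacle

43.5 ft/s × 0.3048 = 13.2588 m/s.
a = μg = 0.26 × 9.8 = 2.548 m/s².
Reaction distance = 13.2588 × 0.86 = 11.403 m.
Braking distance = v²/(2a) = 175.796 / 5.096 = 34.497 m.
Total stopping distance = 11.403 + 34.497 = 45.900 m, vs 55 m available — it stops with 55 − 45.900 = 9.100 m to spare.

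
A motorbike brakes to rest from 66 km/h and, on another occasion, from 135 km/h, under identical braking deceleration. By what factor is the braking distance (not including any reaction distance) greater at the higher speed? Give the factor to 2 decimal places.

Factor ≈ 4.18

Braking distance d = v²/(2a), so with a fixed, d ∝ v².
Factor = (135/66)² = 2.0455² = 4.1841.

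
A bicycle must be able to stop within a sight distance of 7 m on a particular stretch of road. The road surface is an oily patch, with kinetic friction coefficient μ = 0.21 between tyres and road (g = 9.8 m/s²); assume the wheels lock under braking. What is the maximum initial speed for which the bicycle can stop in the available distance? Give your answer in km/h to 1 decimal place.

Maximum speed ≈ 19.3 km/h

a = μg = 0.21 × 9.8 = 2.058 m/s².
v²/(2a) = d ⇒ v = √(2 × 2.058 × 7) = √28.81 = 5.3675 m/s.
5.3675 m/s × 3.6 = 19.323 km/h.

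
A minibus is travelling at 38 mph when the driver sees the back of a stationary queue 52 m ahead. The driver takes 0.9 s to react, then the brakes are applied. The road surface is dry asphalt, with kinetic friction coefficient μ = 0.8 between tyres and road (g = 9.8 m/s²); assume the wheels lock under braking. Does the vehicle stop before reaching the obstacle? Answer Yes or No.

Yes

38 mph × 0.44704 = 16.9875 m/s.
a = μg = 0.8 × 9.8 = 7.840 m/s².
Reaction distance = 16.9875 × 0.9 = 15.289 m.
Braking distance = v²/(2a) = 288.575 / 15.680 = 18.404 m.
Total stopping distance = 15.289 + 18.404 = 33.693 m, vs 52 m available — it stops with 52 − 33.693 = 18.307 m to spare.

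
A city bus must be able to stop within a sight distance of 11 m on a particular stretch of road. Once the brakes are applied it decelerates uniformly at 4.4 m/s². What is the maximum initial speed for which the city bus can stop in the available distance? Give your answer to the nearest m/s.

Maximum speed ≈ 10 m/s

v²/(2a) = d ⇒ v = √(2 × 4.400 × 11) = √96.80 = 9.8387 m/s.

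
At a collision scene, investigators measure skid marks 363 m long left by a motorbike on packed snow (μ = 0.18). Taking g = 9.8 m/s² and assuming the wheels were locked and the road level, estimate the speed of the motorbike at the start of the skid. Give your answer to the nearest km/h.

Deceleration a = μg = 0.18 × 9.8 = 1.764 m/s².
v = √(2a·d) = √(2 × 1.764 × 363) = √1280.664 = 35.7864 m/s.
= 35.7864 × 3.6 = 128.831 km/h.

Initial speed ≈ 129 km/h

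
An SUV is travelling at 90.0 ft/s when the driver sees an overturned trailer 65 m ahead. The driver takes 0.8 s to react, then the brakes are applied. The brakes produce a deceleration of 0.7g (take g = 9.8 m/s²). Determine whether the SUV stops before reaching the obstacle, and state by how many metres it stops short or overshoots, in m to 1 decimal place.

No — it overshoots by 11.8 m

90 ft/s × 0.3048 = 27.4320 m/s.
a = 0.7 × 9.8 = 6.860 m/s².
Reaction distance = 27.4320 × 0.8 = 21.946 m.
Braking distance = v²/(2a) = 752.515 / 13.720 = 54.848 m.
Total stopping distance = 21.946 + 54.848 = 76.794 m, vs 65 m available — it cannot stop in time and overshoots by 76.794 − 65 = 11.794 m.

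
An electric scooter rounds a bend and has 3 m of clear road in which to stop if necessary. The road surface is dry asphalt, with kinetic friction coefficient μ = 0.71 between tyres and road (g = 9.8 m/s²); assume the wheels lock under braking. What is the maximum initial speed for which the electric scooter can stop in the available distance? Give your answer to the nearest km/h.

a = μg = 0.71 × 9.8 = 6.958 m/s².
v²/(2a) = d ⇒ v = √(2 × 6.958 × 3) = √41.75 = 6.4614 m/s.
6.4614 m/s × 3.6 = 23.261 km/h.

Maximum speed ≈ 23 km/h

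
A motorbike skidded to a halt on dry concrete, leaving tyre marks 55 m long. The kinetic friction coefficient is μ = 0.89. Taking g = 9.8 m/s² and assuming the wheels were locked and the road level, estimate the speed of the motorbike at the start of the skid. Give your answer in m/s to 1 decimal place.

Deceleration a = μg = 0.89 × 9.8 = 8.722 m/s².
v = √(2a·d) = √(2 × 8.722 × 55) = √959.420 = 30.9745 m/s.

Initial speed ≈ 31.0 m/s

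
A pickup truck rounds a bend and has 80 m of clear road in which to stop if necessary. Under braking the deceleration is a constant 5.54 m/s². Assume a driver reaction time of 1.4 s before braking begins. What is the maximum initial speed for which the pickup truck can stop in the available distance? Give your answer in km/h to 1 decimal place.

Maximum speed ≈ 82.8 km/h

Stopping distance: v·t_r + v²/(2a) = 80 with t_r = 1.4 s and a = 5.540 m/s².
So v² + 15.512 v − 886.40 = 0.
Positive root: v = −a·t_r + √((a·t_r)² + 2a·d) = −7.756 + √(60.156 + 886.40) = 23.0102 m/s.
23.0102 m/s × 3.6 = 82.837 km/h.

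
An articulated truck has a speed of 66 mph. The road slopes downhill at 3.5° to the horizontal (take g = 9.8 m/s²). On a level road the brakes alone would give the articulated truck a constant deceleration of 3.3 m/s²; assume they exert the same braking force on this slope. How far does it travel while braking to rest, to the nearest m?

66 mph × 0.44704 = 29.5046 m/s.
Gravity along the downhill slope reduces the braking deceleration: a_eff = 3.300 − 9.8·sin 3.5° = 3.300 − 0.598 = 2.702 m/s².
Braking distance = v²/(2a) = 29.5046² / (2 × 2.702) = 870.521 / 5.404 = 161.088 m.

Braking distance ≈ 161 m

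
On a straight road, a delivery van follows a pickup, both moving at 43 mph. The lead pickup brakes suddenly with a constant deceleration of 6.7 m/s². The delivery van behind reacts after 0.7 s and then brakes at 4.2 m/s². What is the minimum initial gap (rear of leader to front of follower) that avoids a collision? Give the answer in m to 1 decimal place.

Minimum gap ≈ 29.9 m

43 mph × 0.44704 = 19.2227 m/s.
Leader travels v²/(2a_L) = 369.512 / 13.400 = 27.576 m before stopping.
Follower covers v·t_r = 19.2227 × 0.7 = 13.456 m while reacting, then v²/(2a_F) = 369.512 / 8.400 = 43.990 m while braking, for a total of 13.456 + 43.990 = 57.446 m.
Since a_F ≤ a_L and the follower starts braking later, the follower is never slower than the leader, so the closest approach is when both have stopped.
Minimum gap = 57.446 − 27.576 = 29.870 m.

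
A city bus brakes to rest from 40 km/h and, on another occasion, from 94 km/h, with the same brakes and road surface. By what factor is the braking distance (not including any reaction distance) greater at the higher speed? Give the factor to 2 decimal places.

Factor ≈ 5.52

Braking distance d = v²/(2a), so with a fixed, d ∝ v².
Factor = (94/40)² = 2.3500² = 5.5225.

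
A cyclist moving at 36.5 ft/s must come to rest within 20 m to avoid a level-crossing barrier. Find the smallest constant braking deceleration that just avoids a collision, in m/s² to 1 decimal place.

36.5 ft/s × 0.3048 = 11.1252 m/s.
v² = 2a·d ⇒ a = v²/(2d) = 11.1252² / (2 × 20.000) = 123.770 / 40.000 = 3.0942 m/s².

Required deceleration ≈ 3.1 m/s²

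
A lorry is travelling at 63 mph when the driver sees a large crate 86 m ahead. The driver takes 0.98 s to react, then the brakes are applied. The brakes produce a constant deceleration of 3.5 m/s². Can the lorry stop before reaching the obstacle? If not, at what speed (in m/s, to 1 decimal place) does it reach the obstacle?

No — it strikes the obstacle at 19.6 m/s

63 mph × 0.44704 = 28.1635 m/s.
Reaction distance = 28.1635 × 0.98 = 27.600 m.
Braking distance needed to stop: v²/(2a) = 793.183 / 7.000 = 113.312 m, so total needed = 27.600 + 113.312 = 140.912 m > 86 m — it cannot stop.
Distance remaining when braking begins: 86 − 27.600 = 58.400 m.
v² = v₀² − 2a·d = 793.183 − 2 × 3.500 × 58.400 = 384.383 m²/s².
v = √384.383 = 19.606 m/s.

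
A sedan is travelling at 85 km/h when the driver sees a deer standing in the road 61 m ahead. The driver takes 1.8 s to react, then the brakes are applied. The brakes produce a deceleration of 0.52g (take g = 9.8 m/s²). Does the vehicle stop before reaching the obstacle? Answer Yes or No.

No

85 km/h ÷ 3.6 = 23.6111 m/s.
a = 0.52 × 9.8 = 5.096 m/s².
Reaction distance = 23.6111 × 1.8 = 42.500 m.
Braking distance = v²/(2a) = 557.484 / 10.192 = 54.698 m.
Total stopping distance = 42.500 + 54.698 = 97.198 m, vs 61 m available — it cannot stop in time and overshoots by 97.198 − 61 = 36.198 m.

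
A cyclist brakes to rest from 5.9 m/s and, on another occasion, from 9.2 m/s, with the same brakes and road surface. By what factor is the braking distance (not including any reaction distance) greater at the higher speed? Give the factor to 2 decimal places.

Braking distance d = v²/(2a), so with a fixed, d ∝ v².
Factor = (9.2/5.9)² = 1.5593² = 2.4314.

Factor ≈ 2.43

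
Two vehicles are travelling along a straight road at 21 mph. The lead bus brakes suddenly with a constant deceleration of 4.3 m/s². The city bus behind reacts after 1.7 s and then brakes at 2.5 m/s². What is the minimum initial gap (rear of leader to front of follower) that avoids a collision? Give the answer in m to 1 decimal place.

21 mph × 0.44704 = 9.3878 m/s.
Leader travels v²/(2a_L) = 88.131 / 8.600 = 10.248 m before stopping.
Follower covers v·t_r = 9.3878 × 1.7 = 15.959 m while reacting, then v²/(2a_F) = 88.131 / 5.000 = 17.626 m while braking, for a total of 15.959 + 17.626 = 33.585 m.
Since a_F ≤ a_L and the follower starts braking later, the follower is never slower than the leader, so the closest approach is when both have stopped.
Minimum gap = 33.585 − 10.248 = 23.337 m.

Minimum gap ≈ 23.3 m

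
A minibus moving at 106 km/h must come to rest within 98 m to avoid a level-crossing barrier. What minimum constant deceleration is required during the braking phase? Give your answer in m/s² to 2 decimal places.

106 km/h ÷ 3.6 = 29.4444 m/s.
v² = 2a·d ⇒ a = v²/(2d) = 29.4444² / (2 × 98.000) = 866.973 / 196.000 = 4.4233 m/s².

Required deceleration ≈ 4.42 m/s²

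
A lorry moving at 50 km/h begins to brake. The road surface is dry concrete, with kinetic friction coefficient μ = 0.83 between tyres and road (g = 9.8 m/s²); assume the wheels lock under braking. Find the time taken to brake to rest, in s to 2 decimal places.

50 km/h ÷ 3.6 = 13.8889 m/s.
a = μg = 0.83 × 9.8 = 8.134 m/s².
Braking time = v/a = 13.8889 / 8.134 = 1.708 s.

Braking time ≈ 1.71 s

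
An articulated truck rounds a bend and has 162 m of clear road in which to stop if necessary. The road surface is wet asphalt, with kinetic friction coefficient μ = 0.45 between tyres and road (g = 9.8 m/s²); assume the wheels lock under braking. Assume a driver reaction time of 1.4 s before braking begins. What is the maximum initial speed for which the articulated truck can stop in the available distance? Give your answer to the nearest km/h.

a = μg = 0.45 × 9.8 = 4.410 m/s².
Stopping distance: v·t_r + v²/(2a) = 162 with t_r = 1.4 s and a = 4.410 m/s².
So v² + 12.348 v − 1428.84 = 0.
Positive root: v = −a·t_r + √((a·t_r)² + 2a·d) = −6.174 + √(38.118 + 1428.84) = 32.1269 m/s.
32.1269 m/s × 3.6 = 115.657 km/h.

Maximum speed ≈ 116 km/h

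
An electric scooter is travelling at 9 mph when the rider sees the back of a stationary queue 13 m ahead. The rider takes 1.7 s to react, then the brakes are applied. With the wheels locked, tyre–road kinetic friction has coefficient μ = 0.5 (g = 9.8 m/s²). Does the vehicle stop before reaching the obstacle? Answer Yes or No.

Yes

9 mph × 0.44704 = 4.0234 m/s.
a = μg = 0.5 × 9.8 = 4.900 m/s².
Reaction distance = 4.0234 × 1.7 = 6.840 m.
Braking distance = v²/(2a) = 16.188 / 9.800 = 1.652 m.
Total stopping distance = 6.840 + 1.652 = 8.492 m, vs 13 m available — it stops with 13 − 8.492 = 4.508 m to spare.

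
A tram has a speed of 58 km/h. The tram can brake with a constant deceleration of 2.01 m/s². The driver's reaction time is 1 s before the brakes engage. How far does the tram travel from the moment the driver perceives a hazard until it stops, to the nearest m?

Total stopping distance ≈ 81 m

58 km/h ÷ 3.6 = 16.1111 m/s.
Reaction distance = v·t_r = 16.1111 × 1 = 16.111 m.
Braking distance = v²/(2a) = 16.1111² / (2 × 2.010) = 259.568 / 4.020 = 64.569 m.
Total = 16.111 + 64.569 = 80.680 m.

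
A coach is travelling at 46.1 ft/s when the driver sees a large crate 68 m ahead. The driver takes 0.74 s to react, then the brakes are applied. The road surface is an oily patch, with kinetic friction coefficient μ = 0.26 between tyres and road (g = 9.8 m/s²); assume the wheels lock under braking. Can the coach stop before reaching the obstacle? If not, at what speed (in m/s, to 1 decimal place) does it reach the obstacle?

46.1 ft/s × 0.3048 = 14.0513 m/s.
a = μg = 0.26 × 9.8 = 2.548 m/s².
Reaction distance = 14.0513 × 0.74 = 10.398 m.
Braking distance = v²/(2a) = 197.439 / 5.096 = 38.744 m.
Total stopping distance = 10.398 + 38.744 = 49.142 m, vs 68 m available — it stops with 68 − 49.142 = 18.858 m to spare.

Yes — it stops about 18.9 m short of the obstacle, so it never reaches it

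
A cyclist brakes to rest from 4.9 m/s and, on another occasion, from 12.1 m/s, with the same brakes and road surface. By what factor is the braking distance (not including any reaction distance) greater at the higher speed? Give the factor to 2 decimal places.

Factor ≈ 6.10

Braking distance d = v²/(2a), so with a fixed, d ∝ v².
Factor = (12.1/4.9)² = 2.4694² = 6.0979.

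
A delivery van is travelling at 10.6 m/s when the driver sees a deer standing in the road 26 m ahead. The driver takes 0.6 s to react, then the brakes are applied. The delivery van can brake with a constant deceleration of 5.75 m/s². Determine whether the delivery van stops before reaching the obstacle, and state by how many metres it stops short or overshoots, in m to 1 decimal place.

Yes — it stops 9.9 m short of the obstacle

Reaction distance = 10.6000 × 0.6 = 6.360 m.
Braking distance = v²/(2a) = 112.360 / 11.500 = 9.770 m.
Total stopping distance = 6.360 + 9.770 = 16.130 m, vs 26 m available — it stops with 26 − 16.130 = 9.870 m to spare.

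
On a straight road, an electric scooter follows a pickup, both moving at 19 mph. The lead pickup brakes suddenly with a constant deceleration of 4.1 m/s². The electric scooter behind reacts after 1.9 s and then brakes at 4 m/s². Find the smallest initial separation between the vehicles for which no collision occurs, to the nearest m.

19 mph × 0.44704 = 8.4938 m/s.
Leader travels v²/(2a_L) = 72.145 / 8.200 = 8.798 m before stopping.
Follower covers v·t_r = 8.4938 × 1.9 = 16.138 m while reacting, then v²/(2a_F) = 72.145 / 8.000 = 9.018 m while braking, for a total of 16.138 + 9.018 = 25.156 m.
Since a_F ≤ a_L and the follower starts braking later, the follower is never slower than the leader, so the closest approach is when both have stopped.
Minimum gap = 25.156 − 8.798 = 16.358 m.

Minimum gap ≈ 16 m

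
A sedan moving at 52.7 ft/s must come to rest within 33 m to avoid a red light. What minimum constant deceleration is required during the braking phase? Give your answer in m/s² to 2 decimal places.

52.7 ft/s × 0.3048 = 16.0630 m/s.
v² = 2a·d ⇒ a = v²/(2d) = 16.0630² / (2 × 33.000) = 258.020 / 66.000 = 3.9094 m/s².

Required deceleration ≈ 3.91 m/s²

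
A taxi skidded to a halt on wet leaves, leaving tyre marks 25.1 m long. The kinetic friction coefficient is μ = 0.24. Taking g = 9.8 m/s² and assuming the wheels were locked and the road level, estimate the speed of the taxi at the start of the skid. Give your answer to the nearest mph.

Initial speed ≈ 24 mph

Deceleration a = μg = 0.24 × 9.8 = 2.352 m/s².
v = √(2a·d) = √(2 × 2.352 × 25.1) = √118.070 = 10.8660 m/s.
= 10.8660 ÷ 0.44704 = 24.307 mph.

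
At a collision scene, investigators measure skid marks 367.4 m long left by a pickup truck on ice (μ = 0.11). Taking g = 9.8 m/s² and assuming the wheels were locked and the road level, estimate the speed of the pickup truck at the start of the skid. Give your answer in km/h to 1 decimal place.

Deceleration a = μg = 0.11 × 9.8 = 1.078 m/s².
v = √(2a·d) = √(2 × 1.078 × 367.4) = √792.114 = 28.1445 m/s.
= 28.1445 × 3.6 = 101.320 km/h.

Initial speed ≈ 101.3 km/h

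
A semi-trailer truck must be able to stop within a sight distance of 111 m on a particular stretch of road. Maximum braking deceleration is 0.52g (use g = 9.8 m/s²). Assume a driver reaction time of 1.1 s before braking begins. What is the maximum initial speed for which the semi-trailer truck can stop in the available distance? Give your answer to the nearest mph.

a = 0.52 × 9.8 = 5.096 m/s².
Stopping distance: v·t_r + v²/(2a) = 111 with t_r = 1.1 s and a = 5.096 m/s².
So v² + 11.211 v − 1131.31 = 0.
Positive root: v = −a·t_r + √((a·t_r)² + 2a·d) = −5.606 + √(31.427 + 1131.31) = 28.4929 m/s.
28.4929 m/s ÷ 0.44704 = 63.737 mph.

Maximum speed ≈ 64 mph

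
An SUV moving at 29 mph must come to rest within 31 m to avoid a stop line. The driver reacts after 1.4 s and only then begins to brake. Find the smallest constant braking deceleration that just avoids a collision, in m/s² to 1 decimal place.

Required deceleration ≈ 6.5 m/s²

29 mph × 0.44704 = 12.9642 m/s.
Distance covered during reaction = 12.9642 × 1.4 = 18.150 m.
Distance available for braking: 31 − 18.150 = 12.850 m.
v² = 2a·d ⇒ a = v²/(2d) = 12.9642² / (2 × 12.850) = 168.070 / 25.700 = 6.5397 m/s².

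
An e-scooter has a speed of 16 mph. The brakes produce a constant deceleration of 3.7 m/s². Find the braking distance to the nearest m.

16 mph × 0.44704 = 7.1526 m/s.
Braking distance = v²/(2a) = 7.1526² / (2 × 3.700) = 51.160 / 7.400 = 6.914 m.

Braking distance ≈ 7 m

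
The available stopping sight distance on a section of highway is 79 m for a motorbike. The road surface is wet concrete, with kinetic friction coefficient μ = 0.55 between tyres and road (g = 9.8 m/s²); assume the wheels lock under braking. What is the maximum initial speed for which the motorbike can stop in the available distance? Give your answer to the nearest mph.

Maximum speed ≈ 65 mph

a = μg = 0.55 × 9.8 = 5.390 m/s².
v²/(2a) = d ⇒ v = √(2 × 5.390 × 79) = √851.62 = 29.1825 m/s.
29.1825 m/s ÷ 0.44704 = 65.279 mph.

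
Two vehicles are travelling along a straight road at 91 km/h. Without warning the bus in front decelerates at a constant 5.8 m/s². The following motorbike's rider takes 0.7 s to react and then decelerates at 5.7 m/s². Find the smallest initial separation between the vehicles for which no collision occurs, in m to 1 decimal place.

Minimum gap ≈ 18.7 m

91 km/h ÷ 3.6 = 25.2778 m/s.
Leader travels v²/(2a_L) = 638.967 / 11.600 = 55.083 m before stopping.
Follower covers v·t_r = 25.2778 × 0.7 = 17.694 m while reacting, then v²/(2a_F) = 638.967 / 11.400 = 56.050 m while braking, for a total of 17.694 + 56.050 = 73.744 m.
Since a_F ≤ a_L and the follower starts braking later, the follower is never slower than the leader, so the closest approach is when both have stopped.
Minimum gap = 73.744 − 55.083 = 18.661 m.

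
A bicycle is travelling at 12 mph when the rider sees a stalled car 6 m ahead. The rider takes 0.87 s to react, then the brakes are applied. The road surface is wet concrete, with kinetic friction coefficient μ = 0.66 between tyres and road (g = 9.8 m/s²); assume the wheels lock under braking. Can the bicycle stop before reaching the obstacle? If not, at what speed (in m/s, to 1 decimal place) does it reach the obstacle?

No — it strikes the obstacle at 3.4 m/s

12 mph × 0.44704 = 5.3645 m/s.
a = μg = 0.66 × 9.8 = 6.468 m/s².
Reaction distance = 5.3645 × 0.87 = 4.667 m.
Braking distance needed to stop: v²/(2a) = 28.778 / 12.936 = 2.225 m, so total needed = 4.667 + 2.225 = 6.892 m > 6 m — it cannot stop.
Distance remaining when braking begins: 6 − 4.667 = 1.333 m.
v² = v₀² − 2a·d = 28.778 − 2 × 6.468 × 1.333 = 11.534 m²/s².
v = √11.534 = 3.396 m/s.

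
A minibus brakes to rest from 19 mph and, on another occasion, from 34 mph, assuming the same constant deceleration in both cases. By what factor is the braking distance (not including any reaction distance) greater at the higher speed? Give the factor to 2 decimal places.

Braking distance d = v²/(2a), so with a fixed, d ∝ v².
Factor = (34/19)² = 1.7895² = 3.2023.

Factor ≈ 3.20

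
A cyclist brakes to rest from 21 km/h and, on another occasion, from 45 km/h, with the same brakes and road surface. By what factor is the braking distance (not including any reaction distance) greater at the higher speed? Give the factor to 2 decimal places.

Braking distance d = v²/(2a), so with a fixed, d ∝ v².
Factor = (45/21)² = 2.1429² = 4.5920.

Factor ≈ 4.59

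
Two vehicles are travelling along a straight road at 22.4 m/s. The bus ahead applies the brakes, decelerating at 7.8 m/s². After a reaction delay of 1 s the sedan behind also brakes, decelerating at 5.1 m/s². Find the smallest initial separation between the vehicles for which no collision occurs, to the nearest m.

Leader travels v²/(2a_L) = 501.760 / 15.600 = 32.164 m before stopping.
Follower covers v·t_r = 22.4000 × 1 = 22.400 m while reacting, then v²/(2a_F) = 501.760 / 10.200 = 49.192 m while braking, for a total of 22.400 + 49.192 = 71.592 m.
Since a_F ≤ a_L and the follower starts braking later, the follower is never slower than the leader, so the closest approach is when both have stopped.
Minimum gap = 71.592 − 32.164 = 39.428 m.

Minimum gap ≈ 39 m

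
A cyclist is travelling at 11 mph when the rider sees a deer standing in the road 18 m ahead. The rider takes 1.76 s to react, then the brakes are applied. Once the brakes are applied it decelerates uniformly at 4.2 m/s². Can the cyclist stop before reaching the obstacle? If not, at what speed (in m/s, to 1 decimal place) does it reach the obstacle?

Yes — it stops about 6.5 m short of the obstacle, so it never reaches it

11 mph × 0.44704 = 4.9174 m/s.
Reaction distance = 4.9174 × 1.76 = 8.655 m.
Braking distance = v²/(2a) = 24.181 / 8.400 = 2.879 m.
Total stopping distance = 8.655 + 2.879 = 11.534 m, vs 18 m available — it stops with 18 − 11.534 = 6.466 m to spare.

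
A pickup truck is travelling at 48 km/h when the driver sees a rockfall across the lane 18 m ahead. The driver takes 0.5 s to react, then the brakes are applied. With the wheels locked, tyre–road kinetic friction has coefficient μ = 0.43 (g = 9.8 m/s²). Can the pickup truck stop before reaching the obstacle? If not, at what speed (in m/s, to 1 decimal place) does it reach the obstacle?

48 km/h ÷ 3.6 = 13.3333 m/s.
a = μg = 0.43 × 9.8 = 4.214 m/s².
Reaction distance = 13.3333 × 0.5 = 6.667 m.
Braking distance needed to stop: v²/(2a) = 177.777 / 8.428 = 21.094 m, so total needed = 6.667 + 21.094 = 27.761 m > 18 m — it cannot stop.
Distance remaining when braking begins: 18 − 6.667 = 11.333 m.
v² = v₀² − 2a·d = 177.777 − 2 × 4.214 × 11.333 = 82.262 m²/s².
v = √82.262 = 9.070 m/s.

No — it strikes the obstacle at 9.1 m/s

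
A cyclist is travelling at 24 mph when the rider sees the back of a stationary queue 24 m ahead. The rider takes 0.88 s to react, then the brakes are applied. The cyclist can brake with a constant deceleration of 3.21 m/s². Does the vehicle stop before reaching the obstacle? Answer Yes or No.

No

24 mph × 0.44704 = 10.7290 m/s.
Reaction distance = 10.7290 × 0.88 = 9.442 m.
Braking distance = v²/(2a) = 115.111 / 6.420 = 17.930 m.
Total stopping distance = 9.442 + 17.930 = 27.372 m, vs 24 m available — it cannot stop in time and overshoots by 27.372 − 24 = 3.372 m.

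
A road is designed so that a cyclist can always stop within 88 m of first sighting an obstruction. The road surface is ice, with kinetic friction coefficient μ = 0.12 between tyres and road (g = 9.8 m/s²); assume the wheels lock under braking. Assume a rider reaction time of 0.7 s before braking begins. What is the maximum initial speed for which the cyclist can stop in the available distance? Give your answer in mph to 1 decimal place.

Maximum speed ≈ 30.4 mph

a = μg = 0.12 × 9.8 = 1.176 m/s².
Stopping distance: v·t_r + v²/(2a) = 88 with t_r = 0.7 s and a = 1.176 m/s².
So v² + 1.646 v − 206.98 = 0.
Positive root: v = −a·t_r + √((a·t_r)² + 2a·d) = −0.823 + √(0.677 + 206.98) = 13.5873 m/s.
13.5873 m/s ÷ 0.44704 = 30.394 mph.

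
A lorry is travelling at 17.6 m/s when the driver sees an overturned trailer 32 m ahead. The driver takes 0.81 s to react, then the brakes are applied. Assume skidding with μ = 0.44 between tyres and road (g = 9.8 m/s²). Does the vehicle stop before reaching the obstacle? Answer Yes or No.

a = μg = 0.44 × 9.8 = 4.312 m/s².
Reaction distance = 17.6000 × 0.81 = 14.256 m.
Braking distance = v²/(2a) = 309.760 / 8.624 = 35.918 m.
Total stopping distance = 14.256 + 35.918 = 50.174 m, vs 32 m available — it cannot stop in time and overshoots by 50.174 − 32 = 18.174 m.

No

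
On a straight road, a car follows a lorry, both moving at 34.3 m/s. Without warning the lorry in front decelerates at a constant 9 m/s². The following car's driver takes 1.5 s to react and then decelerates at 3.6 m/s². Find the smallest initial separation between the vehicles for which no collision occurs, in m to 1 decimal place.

Minimum gap ≈ 149.5 m

Leader travels v²/(2a_L) = 1176.490 / 18.000 = 65.361 m before stopping.
Follower covers v·t_r = 34.3000 × 1.5 = 51.450 m while reacting, then v²/(2a_F) = 1176.490 / 7.200 = 163.401 m while braking, for a total of 51.450 + 163.401 = 214.851 m.
Since a_F ≤ a_L and the follower starts braking later, the follower is never slower than the leader, so the closest approach is when both have stopped.
Minimum gap = 214.851 − 65.361 = 149.490 m.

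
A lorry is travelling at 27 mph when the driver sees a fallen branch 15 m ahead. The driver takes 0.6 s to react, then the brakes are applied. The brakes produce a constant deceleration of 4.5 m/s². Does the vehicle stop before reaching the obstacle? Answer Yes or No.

No

27 mph × 0.44704 = 12.0701 m/s.
Reaction distance = 12.0701 × 0.6 = 7.242 m.
Braking distance = v²/(2a) = 145.687 / 9.000 = 16.187 m.
Total stopping distance = 7.242 + 16.187 = 23.429 m, vs 15 m available — it cannot stop in time and overshoots by 23.429 − 15 = 8.429 m.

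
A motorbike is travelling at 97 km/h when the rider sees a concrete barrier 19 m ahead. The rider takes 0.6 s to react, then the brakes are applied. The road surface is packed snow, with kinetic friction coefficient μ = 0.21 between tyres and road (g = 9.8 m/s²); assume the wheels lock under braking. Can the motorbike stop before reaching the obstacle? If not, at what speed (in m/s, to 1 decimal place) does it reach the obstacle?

No — it strikes the obstacle at 26.7 m/s

97 km/h ÷ 3.6 = 26.9444 m/s.
a = μg = 0.21 × 9.8 = 2.058 m/s².
Reaction distance = 26.9444 × 0.6 = 16.167 m.
Braking distance needed to stop: v²/(2a) = 726.001 / 4.116 = 176.385 m, so total needed = 16.167 + 176.385 = 192.552 m > 19 m — it cannot stop.
Distance remaining when braking begins: 19 − 16.167 = 2.833 m.
v² = v₀² − 2a·d = 726.001 − 2 × 2.058 × 2.833 = 714.340 m²/s².
v = √714.340 = 26.727 m/s.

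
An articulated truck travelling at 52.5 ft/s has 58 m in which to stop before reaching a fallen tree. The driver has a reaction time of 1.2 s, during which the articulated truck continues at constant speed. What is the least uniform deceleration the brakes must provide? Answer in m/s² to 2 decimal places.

52.5 ft/s × 0.3048 = 16.0020 m/s.
Distance covered during reaction = 16.0020 × 1.2 = 19.202 m.
Distance available for braking: 58 − 19.202 = 38.798 m.
v² = 2a·d ⇒ a = v²/(2d) = 16.0020² / (2 × 38.798) = 256.064 / 77.596 = 3.3000 m/s².

Required deceleration ≈ 3.30 m/s²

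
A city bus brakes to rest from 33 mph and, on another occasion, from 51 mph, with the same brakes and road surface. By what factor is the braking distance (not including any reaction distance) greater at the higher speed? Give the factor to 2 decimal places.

Factor ≈ 2.39

Braking distance d = v²/(2a), so with a fixed, d ∝ v².
Factor = (51/33)² = 1.5455² = 2.3886.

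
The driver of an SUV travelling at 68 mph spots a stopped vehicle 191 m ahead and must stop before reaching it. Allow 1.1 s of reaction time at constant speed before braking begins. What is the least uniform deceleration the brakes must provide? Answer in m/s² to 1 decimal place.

Required deceleration ≈ 2.9 m/s²

68 mph × 0.44704 = 30.3987 m/s.
Distance covered during reaction = 30.3987 × 1.1 = 33.439 m.
Distance available for braking: 191 − 33.439 = 157.561 m.
v² = 2a·d ⇒ a = v²/(2d) = 30.3987² / (2 × 157.561) = 924.081 / 315.122 = 2.9325 m/s².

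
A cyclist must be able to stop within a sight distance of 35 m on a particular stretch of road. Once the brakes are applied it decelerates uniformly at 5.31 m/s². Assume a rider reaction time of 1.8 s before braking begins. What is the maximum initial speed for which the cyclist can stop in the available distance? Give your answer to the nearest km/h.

Stopping distance: v·t_r + v²/(2a) = 35 with t_r = 1.8 s and a = 5.310 m/s².
So v² + 19.116 v − 371.70 = 0.
Positive root: v = −a·t_r + √((a·t_r)² + 2a·d) = −9.558 + √(91.355 + 371.70) = 11.9607 m/s.
11.9607 m/s × 3.6 = 43.059 km/h.

Maximum speed ≈ 43 km/h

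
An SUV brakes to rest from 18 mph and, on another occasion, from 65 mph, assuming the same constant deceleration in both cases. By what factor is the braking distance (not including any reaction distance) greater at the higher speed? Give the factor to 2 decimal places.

Factor ≈ 13.04

Braking distance d = v²/(2a), so with a fixed, d ∝ v².
Factor = (65/18)² = 3.6111² = 13.0400.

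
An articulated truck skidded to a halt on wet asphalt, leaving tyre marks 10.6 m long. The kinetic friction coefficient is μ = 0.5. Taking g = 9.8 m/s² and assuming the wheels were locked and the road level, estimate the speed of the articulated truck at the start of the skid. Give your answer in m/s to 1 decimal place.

Deceleration a = μg = 0.5 × 9.8 = 4.900 m/s².
v = √(2a·d) = √(2 × 4.900 × 10.6) = √103.880 = 10.1922 m/s.

Initial speed ≈ 10.2 m/s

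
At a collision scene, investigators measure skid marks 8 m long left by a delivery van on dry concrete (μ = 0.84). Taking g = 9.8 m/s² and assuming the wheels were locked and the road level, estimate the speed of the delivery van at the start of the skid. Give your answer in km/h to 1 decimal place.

Deceleration a = μg = 0.84 × 9.8 = 8.232 m/s².
v = √(2a·d) = √(2 × 8.232 × 8) = √131.712 = 11.4766 m/s.
= 11.4766 × 3.6 = 41.316 km/h.

Initial speed ≈ 41.3 km/h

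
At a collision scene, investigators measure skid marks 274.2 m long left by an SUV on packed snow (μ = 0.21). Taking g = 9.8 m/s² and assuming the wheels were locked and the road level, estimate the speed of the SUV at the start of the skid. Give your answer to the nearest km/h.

Deceleration a = μg = 0.21 × 9.8 = 2.058 m/s².
v = √(2a·d) = √(2 × 2.058 × 274.2) = √1128.607 = 33.5947 m/s.
= 33.5947 × 3.6 = 120.941 km/h.

Initial speed ≈ 121 km/h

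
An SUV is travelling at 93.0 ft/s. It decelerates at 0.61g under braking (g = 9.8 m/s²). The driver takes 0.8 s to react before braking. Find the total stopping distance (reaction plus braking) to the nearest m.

Total stopping distance ≈ 90 m

93 ft/s × 0.3048 = 28.3464 m/s.
a = 0.61 × 9.8 = 5.978 m/s².
Reaction distance = v·t_r = 28.3464 × 0.8 = 22.677 m.
Braking distance = v²/(2a) = 28.3464² / (2 × 5.978) = 803.518 / 11.956 = 67.206 m.
Total = 22.677 + 67.206 = 89.883 m.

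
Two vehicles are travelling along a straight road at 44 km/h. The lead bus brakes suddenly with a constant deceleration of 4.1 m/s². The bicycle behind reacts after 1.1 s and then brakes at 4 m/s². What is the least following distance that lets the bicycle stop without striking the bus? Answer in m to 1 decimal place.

44 km/h ÷ 3.6 = 12.2222 m/s.
Leader travels v²/(2a_L) = 149.382 / 8.200 = 18.217 m before stopping.
Follower covers v·t_r = 12.2222 × 1.1 = 13.444 m while reacting, then v²/(2a_F) = 149.382 / 8.000 = 18.673 m while braking, for a total of 13.444 + 18.673 = 32.117 m.
Since a_F ≤ a_L and the follower starts braking later, the follower is never slower than the leader, so the closest approach is when both have stopped.
Minimum gap = 32.117 − 18.217 = 13.900 m.

Minimum gap ≈ 13.9 m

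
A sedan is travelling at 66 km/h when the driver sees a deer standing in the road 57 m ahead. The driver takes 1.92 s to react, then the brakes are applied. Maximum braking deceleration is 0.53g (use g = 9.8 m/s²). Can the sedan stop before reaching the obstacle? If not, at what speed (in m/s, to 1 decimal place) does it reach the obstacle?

66 km/h ÷ 3.6 = 18.3333 m/s.
a = 0.53 × 9.8 = 5.194 m/s².
Reaction distance = 18.3333 × 1.92 = 35.200 m.
Braking distance needed to stop: v²/(2a) = 336.110 / 10.388 = 32.356 m, so total needed = 35.200 + 32.356 = 67.556 m > 57 m — it cannot stop.
Distance remaining when braking begins: 57 − 35.200 = 21.800 m.
v² = v₀² − 2a·d = 336.110 − 2 × 5.194 × 21.800 = 109.652 m²/s².
v = √109.652 = 10.471 m/s.

No — it strikes the obstacle at 10.5 m/s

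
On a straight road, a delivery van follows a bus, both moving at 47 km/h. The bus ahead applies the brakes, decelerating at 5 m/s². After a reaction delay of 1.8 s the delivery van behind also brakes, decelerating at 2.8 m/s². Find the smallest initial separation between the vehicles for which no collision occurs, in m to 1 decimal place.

47 km/h ÷ 3.6 = 13.0556 m/s.
Leader travels v²/(2a_L) = 170.449 / 10.000 = 17.045 m before stopping.
Follower covers v·t_r = 13.0556 × 1.8 = 23.500 m while reacting, then v²/(2a_F) = 170.449 / 5.600 = 30.437 m while braking, for a total of 23.500 + 30.437 = 53.937 m.
Since a_F ≤ a_L and the follower starts braking later, the follower is never slower than the leader, so the closest approach is when both have stopped.
Minimum gap = 53.937 − 17.045 = 36.892 m.

Minimum gap ≈ 36.9 m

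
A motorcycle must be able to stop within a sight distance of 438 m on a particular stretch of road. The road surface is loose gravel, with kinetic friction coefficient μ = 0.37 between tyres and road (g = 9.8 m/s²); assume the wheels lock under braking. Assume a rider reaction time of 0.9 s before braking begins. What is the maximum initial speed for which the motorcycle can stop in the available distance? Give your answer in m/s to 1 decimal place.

a = μg = 0.37 × 9.8 = 3.626 m/s².
Stopping distance: v·t_r + v²/(2a) = 438 with t_r = 0.9 s and a = 3.626 m/s².
So v² + 6.527 v − 3176.38 = 0.
Positive root: v = −a·t_r + √((a·t_r)² + 2a·d) = −3.263 + √(10.647 + 3176.38) = 53.1908 m/s.

Maximum speed ≈ 53.2 m/s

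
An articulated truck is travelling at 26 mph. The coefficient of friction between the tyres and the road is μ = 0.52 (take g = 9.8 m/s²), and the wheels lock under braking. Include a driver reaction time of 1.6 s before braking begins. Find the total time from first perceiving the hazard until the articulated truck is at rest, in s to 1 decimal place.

Total time ≈ 3.9 s

26 mph × 0.44704 = 11.6230 m/s.
a = μg = 0.52 × 9.8 = 5.096 m/s².
Braking time = v/a = 11.6230 / 5.096 = 2.281 s.
Total = 1.6 + 2.281 = 3.881 s.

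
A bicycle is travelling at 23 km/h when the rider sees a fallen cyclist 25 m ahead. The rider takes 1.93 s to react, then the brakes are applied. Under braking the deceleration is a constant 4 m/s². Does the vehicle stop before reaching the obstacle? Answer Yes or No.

Yes

23 km/h ÷ 3.6 = 6.3889 m/s.
Reaction distance = 6.3889 × 1.93 = 12.331 m.
Braking distance = v²/(2a) = 40.818 / 8.000 = 5.102 m.
Total stopping distance = 12.331 + 5.102 = 17.433 m, vs 25 m available — it stops with 25 − 17.433 = 7.567 m to spare.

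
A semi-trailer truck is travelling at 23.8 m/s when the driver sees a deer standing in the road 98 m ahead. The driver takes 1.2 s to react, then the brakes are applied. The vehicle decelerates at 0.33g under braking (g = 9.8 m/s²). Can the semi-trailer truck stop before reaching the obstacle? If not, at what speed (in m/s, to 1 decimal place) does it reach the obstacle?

a = 0.33 × 9.8 = 3.234 m/s².
Reaction distance = 23.8000 × 1.2 = 28.560 m.
Braking distance needed to stop: v²/(2a) = 566.440 / 6.468 = 87.576 m, so total needed = 28.560 + 87.576 = 116.136 m > 98 m — it cannot stop.
Distance remaining when braking begins: 98 − 28.560 = 69.440 m.
v² = v₀² − 2a·d = 566.440 − 2 × 3.234 × 69.440 = 117.302 m²/s².
v = √117.302 = 10.831 m/s.

No — it strikes the obstacle at 10.8 m/s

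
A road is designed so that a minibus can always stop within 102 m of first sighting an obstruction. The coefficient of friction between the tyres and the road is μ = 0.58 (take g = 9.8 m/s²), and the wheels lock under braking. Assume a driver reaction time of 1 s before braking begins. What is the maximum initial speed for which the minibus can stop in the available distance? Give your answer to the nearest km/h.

Maximum speed ≈ 104 km/h

a = μg = 0.58 × 9.8 = 5.684 m/s².
Stopping distance: v·t_r + v²/(2a) = 102 with t_r = 1 s and a = 5.684 m/s².
So v² + 11.368 v − 1159.54 = 0.
Positive root: v = −a·t_r + √((a·t_r)² + 2a·d) = −5.684 + √(32.308 + 1159.54) = 28.8392 m/s.
28.8392 m/s × 3.6 = 103.821 km/h.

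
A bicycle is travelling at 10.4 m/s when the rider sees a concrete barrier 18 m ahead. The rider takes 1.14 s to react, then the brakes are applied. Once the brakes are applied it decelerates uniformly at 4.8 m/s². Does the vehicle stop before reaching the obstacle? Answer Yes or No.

Reaction distance = 10.4000 × 1.14 = 11.856 m.
Braking distance = v²/(2a) = 108.160 / 9.600 = 11.267 m.
Total stopping distance = 11.856 + 11.267 = 23.123 m, vs 18 m available — it cannot stop in time and overshoots by 23.123 − 18 = 5.123 m.

No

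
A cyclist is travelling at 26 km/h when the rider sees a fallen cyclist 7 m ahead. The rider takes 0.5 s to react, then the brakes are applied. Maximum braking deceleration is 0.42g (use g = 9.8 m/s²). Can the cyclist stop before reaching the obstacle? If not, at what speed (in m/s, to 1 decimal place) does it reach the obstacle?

No — it strikes the obstacle at 4.9 m/s

26 km/h ÷ 3.6 = 7.2222 m/s.
a = 0.42 × 9.8 = 4.116 m/s².
Reaction distance = 7.2222 × 0.5 = 3.611 m.
Braking distance needed to stop: v²/(2a) = 52.160 / 8.232 = 6.336 m, so total needed = 3.611 + 6.336 = 9.947 m > 7 m — it cannot stop.
Distance remaining when braking begins: 7 − 3.611 = 3.389 m.
v² = v₀² − 2a·d = 52.160 − 2 × 4.116 × 3.389 = 24.262 m²/s².
v = √24.262 = 4.926 m/s.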